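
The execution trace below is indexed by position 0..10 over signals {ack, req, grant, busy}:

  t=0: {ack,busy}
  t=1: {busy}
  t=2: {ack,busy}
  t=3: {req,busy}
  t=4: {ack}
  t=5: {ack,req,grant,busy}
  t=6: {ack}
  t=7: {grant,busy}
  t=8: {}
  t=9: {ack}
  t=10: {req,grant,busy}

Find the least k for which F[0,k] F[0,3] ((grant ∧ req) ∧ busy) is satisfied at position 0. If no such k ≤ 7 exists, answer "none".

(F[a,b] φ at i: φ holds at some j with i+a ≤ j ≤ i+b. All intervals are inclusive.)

Scan j = 0,1,… for F[0,3] ((grant ∧ req) ∧ busy):
  j=0: fails
  j=1: fails
  j=2: holds
First hit at j=2, so smallest k = 2-0 = 2.

2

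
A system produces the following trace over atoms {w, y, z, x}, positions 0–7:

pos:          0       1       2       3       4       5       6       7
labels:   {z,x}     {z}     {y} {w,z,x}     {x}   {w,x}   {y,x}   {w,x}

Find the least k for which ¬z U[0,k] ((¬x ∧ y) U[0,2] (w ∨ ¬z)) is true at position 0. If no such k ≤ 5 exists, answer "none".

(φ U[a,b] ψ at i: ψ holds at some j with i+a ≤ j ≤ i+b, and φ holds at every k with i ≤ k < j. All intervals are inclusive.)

none

Need earliest j ≥ 0 with ((¬x ∧ y) U[0,2] (w ∨ ¬z)), and ¬z at every k in [0,j-1].
  j=0: rhs fails.
  j=1: rhs fails.
  j=2: rhs holds but lhs fails at k=0.
  j=3: rhs holds but lhs fails at k=0.
  j=4: rhs holds but lhs fails at k=0.
  j=5: rhs holds but lhs fails at k=0.
No witness within the range → none.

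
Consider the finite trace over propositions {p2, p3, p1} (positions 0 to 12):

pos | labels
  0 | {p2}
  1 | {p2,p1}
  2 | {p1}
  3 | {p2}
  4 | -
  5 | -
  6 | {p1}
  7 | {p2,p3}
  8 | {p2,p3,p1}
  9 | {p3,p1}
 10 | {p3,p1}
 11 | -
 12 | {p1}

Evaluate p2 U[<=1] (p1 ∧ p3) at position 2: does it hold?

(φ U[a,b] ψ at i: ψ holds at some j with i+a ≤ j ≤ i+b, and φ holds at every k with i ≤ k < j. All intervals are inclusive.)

No

Need some j in [2,3] with (p1 ∧ p3), and p2 at every k in [2,j-1].
  j=2: (p1 ∧ p3) false.
  j=3: (p1 ∧ p3) false.
No j in the window works → until fails.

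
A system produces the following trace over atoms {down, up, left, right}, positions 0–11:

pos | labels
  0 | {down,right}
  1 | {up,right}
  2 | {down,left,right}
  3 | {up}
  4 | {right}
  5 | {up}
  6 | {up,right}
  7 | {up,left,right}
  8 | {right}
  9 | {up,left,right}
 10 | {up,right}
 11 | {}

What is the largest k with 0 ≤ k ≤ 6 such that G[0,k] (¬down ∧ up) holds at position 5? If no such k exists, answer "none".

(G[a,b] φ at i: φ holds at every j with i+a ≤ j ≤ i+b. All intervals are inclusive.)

(¬down ∧ up) must hold from j=5 onward; find where it first fails.
  j=5: holds
  j=6: holds
  j=7: holds
  j=8: fails
Holds on [5,7], so largest k = 2.

2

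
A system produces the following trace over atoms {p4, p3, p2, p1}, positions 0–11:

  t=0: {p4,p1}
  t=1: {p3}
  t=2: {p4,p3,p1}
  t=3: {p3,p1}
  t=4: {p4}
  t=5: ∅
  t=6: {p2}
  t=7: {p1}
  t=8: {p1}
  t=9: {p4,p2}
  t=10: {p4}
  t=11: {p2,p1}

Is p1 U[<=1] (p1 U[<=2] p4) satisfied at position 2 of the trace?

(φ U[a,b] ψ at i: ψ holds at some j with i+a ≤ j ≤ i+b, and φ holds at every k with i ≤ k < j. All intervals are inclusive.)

Need some j in [2,3] with (p1 U[<=2] p4), and p1 at every k in [2,j-1].
  j=2: (p1 U[<=2] p4) holds; no prefix to check → satisfied.

Yes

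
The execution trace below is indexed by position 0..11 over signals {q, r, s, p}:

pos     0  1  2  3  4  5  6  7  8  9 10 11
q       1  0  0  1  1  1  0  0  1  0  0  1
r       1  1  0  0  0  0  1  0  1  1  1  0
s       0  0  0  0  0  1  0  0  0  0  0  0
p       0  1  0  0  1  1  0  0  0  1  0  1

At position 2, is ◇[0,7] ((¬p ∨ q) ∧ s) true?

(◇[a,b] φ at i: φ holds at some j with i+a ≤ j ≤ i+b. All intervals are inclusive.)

Check ((¬p ∨ q) ∧ s) at each j in [2,9]:
  j=2: false
  j=3: false
  j=4: false
  j=5: true
  j=6: false
  j=7: false
  j=8: false
  j=9: false
Found at j=5 → formula holds.

Holds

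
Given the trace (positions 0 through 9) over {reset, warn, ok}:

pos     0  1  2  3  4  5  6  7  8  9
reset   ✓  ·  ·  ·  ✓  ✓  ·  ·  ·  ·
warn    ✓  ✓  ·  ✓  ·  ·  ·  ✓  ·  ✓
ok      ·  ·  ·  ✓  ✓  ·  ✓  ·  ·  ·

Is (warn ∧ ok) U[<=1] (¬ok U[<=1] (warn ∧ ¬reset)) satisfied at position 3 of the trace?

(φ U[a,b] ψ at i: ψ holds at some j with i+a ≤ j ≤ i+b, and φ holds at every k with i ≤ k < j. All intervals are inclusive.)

Holds

Need some j in [3,4] with (¬ok U[<=1] (warn ∧ ¬reset)), and (warn ∧ ok) at every k in [3,j-1].
  j=3: (¬ok U[<=1] (warn ∧ ¬reset)) holds; no prefix to check → satisfied.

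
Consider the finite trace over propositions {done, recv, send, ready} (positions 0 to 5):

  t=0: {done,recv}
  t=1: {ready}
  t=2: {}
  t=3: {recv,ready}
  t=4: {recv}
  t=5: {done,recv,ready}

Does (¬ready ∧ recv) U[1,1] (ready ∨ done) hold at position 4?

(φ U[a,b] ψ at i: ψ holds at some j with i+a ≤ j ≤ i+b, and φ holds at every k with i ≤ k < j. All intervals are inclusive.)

Need some j in [5,5] with (ready ∨ done), and (¬ready ∧ recv) at every k in [4,j-1].
  j=5: (ready ∨ done) holds; (¬ready ∧ recv) holds at every k in [4,4] → satisfied.

Yes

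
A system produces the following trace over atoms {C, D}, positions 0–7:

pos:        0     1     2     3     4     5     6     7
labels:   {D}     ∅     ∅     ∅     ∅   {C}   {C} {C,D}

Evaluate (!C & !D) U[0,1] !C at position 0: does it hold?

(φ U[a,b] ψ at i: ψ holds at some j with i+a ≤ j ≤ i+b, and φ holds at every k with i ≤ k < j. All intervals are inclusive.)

Holds

Need some j in [0,1] with !C, and (!C & !D) at every k in [0,j-1].
  j=0: !C holds; no prefix to check → satisfied.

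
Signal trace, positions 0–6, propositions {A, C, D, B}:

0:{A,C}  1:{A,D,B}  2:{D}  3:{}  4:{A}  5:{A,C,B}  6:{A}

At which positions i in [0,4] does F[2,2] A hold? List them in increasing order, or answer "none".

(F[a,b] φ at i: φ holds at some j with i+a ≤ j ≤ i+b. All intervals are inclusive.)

2, 3, 4

Evaluate at each i in [0,4]:
  i=0: ✗ (none in [2,2])
  i=1: ✗ (none in [3,3])
  i=2: ✓ (witness j=4)
  i=3: ✓ (witness j=5)
  i=4: ✓ (witness j=6)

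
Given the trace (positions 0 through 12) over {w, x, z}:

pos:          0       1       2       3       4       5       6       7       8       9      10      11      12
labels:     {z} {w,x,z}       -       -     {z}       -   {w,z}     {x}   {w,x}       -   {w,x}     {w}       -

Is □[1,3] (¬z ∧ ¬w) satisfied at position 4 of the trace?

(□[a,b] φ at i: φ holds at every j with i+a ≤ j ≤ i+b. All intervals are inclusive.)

Does not hold

Check (¬z ∧ ¬w) at every j in [5,7]:
  j=5: true
  j=6: false
  j=7: true
Fails at j=6 → formula fails.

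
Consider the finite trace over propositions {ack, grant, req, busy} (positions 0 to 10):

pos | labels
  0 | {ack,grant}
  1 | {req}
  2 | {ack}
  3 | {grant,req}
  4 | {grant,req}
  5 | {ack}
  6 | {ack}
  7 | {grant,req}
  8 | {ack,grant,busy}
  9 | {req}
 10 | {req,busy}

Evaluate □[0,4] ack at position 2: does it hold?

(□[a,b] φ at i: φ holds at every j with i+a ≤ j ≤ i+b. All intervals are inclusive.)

No

Check ack at every j in [2,6]:
  j=2: true
  j=3: false
  j=4: false
  j=5: true
  j=6: true
Fails at j=3 → formula fails.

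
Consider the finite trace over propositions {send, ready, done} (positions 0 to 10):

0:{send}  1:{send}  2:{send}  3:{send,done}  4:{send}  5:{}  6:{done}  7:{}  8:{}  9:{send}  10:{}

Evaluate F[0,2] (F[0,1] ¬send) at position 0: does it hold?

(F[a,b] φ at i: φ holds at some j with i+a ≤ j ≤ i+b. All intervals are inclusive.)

Does not hold

Check F[0,1] ¬send at each j in [0,2]:
  j=0: fails (none in [0,1])
  j=1: fails (none in [1,2])
  j=2: fails (none in [2,3])
No position in the window satisfies it → formula fails.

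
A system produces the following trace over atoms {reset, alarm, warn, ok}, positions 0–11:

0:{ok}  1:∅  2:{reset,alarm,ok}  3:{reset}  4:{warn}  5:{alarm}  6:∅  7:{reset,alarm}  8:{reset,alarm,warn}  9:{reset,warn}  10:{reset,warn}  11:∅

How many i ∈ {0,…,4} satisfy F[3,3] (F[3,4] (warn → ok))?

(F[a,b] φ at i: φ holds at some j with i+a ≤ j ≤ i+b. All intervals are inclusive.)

Evaluate at each i in [0,4]:
  i=0: ✓ (witness j=3)
  i=1: ✓ (witness j=4)
  i=2: ✗ (none in [5,5])
  i=3: ✗ (none in [6,6])
  i=4: ✓ (witness j=7)
Positions where it holds: {0, 1, 4} → 3.

3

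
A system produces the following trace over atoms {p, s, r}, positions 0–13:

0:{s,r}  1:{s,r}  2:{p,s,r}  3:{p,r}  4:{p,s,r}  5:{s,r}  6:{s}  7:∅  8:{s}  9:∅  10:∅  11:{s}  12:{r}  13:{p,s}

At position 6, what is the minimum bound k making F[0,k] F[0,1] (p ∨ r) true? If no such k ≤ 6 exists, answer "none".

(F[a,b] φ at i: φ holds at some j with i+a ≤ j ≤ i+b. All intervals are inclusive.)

5

Scan j = 6,7,… for F[0,1] (p ∨ r):
  j=6: fails
  j=7: fails
  j=8: fails
  j=9: fails
  j=10: fails
  j=11: holds
First hit at j=11, so smallest k = 11-6 = 5.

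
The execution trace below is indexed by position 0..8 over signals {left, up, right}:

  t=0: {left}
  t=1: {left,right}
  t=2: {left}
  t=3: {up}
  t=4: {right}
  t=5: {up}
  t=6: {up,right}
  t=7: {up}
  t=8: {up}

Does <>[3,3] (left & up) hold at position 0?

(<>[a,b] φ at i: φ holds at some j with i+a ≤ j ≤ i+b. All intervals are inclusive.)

Check (left & up) at each j in [3,3]:
  j=3: false
No position in the window satisfies it → formula fails.

False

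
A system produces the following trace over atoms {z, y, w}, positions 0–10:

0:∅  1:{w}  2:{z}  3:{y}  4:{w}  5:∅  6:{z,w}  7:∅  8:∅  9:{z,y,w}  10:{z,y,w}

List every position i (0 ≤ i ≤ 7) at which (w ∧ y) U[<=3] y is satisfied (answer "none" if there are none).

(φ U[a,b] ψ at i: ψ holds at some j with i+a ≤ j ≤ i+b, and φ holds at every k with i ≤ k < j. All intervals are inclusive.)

Evaluate at each i in [0,7]:
  i=0: ✗ (lhs fails at k=0 before rhs at j=3)
  i=1: ✗ (lhs fails at k=1 before rhs at j=3)
  i=2: ✗ (lhs fails at k=2 before rhs at j=3)
  i=3: ✓ (rhs at j=3)
  i=4: ✗ (no rhs in [4,7])
  i=5: ✗ (no rhs in [5,8])
  i=6: ✗ (lhs fails at k=6 before rhs at j=9)
  i=7: ✗ (lhs fails at k=7 before rhs at j=9)

3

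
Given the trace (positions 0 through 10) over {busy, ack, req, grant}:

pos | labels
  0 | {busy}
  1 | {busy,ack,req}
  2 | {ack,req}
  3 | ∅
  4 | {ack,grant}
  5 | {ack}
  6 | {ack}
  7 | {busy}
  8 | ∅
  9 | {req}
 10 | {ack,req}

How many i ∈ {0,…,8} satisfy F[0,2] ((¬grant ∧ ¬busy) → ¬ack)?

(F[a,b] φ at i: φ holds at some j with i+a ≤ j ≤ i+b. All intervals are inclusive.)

Evaluate at each i in [0,8]:
  i=0: ✓ (witness j=0)
  i=1: ✓ (witness j=1)
  i=2: ✓ (witness j=3)
  i=3: ✓ (witness j=3)
  i=4: ✓ (witness j=4)
  i=5: ✓ (witness j=7)
  i=6: ✓ (witness j=7)
  i=7: ✓ (witness j=7)
  i=8: ✓ (witness j=8)
Positions where it holds: {0, 1, 2, 3, 4, 5, 6, 7, 8} → 9.

9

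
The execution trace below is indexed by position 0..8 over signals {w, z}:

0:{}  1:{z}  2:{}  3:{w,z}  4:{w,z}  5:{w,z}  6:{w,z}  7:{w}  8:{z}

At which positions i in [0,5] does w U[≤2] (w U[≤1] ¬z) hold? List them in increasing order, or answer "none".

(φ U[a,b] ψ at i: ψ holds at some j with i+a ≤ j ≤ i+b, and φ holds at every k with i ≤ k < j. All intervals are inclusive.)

Evaluate at each i in [0,5]:
  i=0: ✓ (rhs at j=0)
  i=1: ✗ (lhs fails at k=1 before rhs at j=2)
  i=2: ✓ (rhs at j=2)
  i=3: ✗ (no rhs in [3,5])
  i=4: ✓ (rhs at j=6; lhs holds on [4,5])
  i=5: ✓ (rhs at j=6; lhs holds on [5,5])

0, 2, 4, 5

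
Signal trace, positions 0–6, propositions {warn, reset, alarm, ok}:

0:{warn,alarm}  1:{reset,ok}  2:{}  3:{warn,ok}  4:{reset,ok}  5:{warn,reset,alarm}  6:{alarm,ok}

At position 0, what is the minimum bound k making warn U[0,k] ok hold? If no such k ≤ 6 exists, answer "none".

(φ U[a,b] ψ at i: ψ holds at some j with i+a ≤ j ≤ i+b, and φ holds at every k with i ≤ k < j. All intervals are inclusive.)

1

Need earliest j ≥ 0 with ok, and warn at every k in [0,j-1].
  j=0: rhs fails.
  j=1: rhs holds; lhs holds on [0,0]. k = 1.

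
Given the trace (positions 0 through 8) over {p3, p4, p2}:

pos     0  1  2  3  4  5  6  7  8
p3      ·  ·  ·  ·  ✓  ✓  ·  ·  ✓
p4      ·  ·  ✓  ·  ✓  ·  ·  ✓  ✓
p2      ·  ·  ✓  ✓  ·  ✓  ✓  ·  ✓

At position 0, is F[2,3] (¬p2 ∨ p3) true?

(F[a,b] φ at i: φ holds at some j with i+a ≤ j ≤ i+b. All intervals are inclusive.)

Check (¬p2 ∨ p3) at each j in [2,3]:
  j=2: false
  j=3: false
No position in the window satisfies it → formula fails.

Does not hold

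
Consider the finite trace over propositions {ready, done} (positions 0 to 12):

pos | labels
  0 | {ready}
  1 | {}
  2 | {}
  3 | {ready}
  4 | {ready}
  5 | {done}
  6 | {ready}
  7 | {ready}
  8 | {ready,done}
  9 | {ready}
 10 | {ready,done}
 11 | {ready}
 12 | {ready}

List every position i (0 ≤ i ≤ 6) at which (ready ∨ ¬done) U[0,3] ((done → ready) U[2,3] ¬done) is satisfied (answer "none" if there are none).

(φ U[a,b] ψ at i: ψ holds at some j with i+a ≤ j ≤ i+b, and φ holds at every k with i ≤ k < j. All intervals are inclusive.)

0, 1, 2, 6

Evaluate at each i in [0,6]:
  i=0: ✓ (rhs at j=0)
  i=1: ✓ (rhs at j=1)
  i=2: ✓ (rhs at j=2)
  i=3: ✗ (lhs fails at k=5 before rhs at j=6)
  i=4: ✗ (lhs fails at k=5 before rhs at j=6)
  i=5: ✗ (lhs fails at k=5 before rhs at j=6)
  i=6: ✓ (rhs at j=6)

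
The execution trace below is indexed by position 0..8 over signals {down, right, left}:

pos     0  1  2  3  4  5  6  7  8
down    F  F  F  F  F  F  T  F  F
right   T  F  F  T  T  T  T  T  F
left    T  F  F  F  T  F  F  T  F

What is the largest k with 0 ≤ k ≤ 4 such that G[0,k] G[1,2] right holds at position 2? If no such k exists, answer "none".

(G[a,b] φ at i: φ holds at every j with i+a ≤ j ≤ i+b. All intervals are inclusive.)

3

G[1,2] right must hold from j=2 onward; find where it first fails.
  j=2: holds
  j=3: holds
  j=4: holds
  j=5: holds
  j=6: fails
Holds on [2,5], so largest k = 3.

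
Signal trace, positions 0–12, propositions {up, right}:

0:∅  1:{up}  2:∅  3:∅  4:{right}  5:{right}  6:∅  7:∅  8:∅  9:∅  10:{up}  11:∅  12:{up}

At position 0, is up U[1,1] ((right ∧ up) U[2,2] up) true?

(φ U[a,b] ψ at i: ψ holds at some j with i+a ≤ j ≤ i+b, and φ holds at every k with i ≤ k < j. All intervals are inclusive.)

Need some j in [1,1] with ((right ∧ up) U[2,2] up), and up at every k in [0,j-1].
  j=1: ((right ∧ up) U[2,2] up) — fails.
No j in the window works → until fails.

False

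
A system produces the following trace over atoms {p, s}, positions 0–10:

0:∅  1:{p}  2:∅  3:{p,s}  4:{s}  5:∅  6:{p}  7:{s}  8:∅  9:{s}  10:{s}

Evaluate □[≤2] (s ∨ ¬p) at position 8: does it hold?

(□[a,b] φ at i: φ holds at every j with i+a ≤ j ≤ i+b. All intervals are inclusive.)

Check (s ∨ ¬p) at every j in [8,10]:
  j=8: true
  j=9: true
  j=10: true
All positions satisfy it → formula holds.

True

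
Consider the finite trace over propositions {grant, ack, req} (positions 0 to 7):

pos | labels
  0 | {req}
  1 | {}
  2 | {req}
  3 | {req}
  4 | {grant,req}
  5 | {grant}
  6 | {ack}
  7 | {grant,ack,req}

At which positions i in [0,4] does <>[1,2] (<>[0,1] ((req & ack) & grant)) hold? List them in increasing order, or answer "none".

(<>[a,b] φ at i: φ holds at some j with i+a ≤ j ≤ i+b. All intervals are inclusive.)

Evaluate at each i in [0,4]:
  i=0: ✗ (none in [1,2])
  i=1: ✗ (none in [2,3])
  i=2: ✗ (none in [3,4])
  i=3: ✗ (none in [4,5])
  i=4: ✓ (witness j=6)

4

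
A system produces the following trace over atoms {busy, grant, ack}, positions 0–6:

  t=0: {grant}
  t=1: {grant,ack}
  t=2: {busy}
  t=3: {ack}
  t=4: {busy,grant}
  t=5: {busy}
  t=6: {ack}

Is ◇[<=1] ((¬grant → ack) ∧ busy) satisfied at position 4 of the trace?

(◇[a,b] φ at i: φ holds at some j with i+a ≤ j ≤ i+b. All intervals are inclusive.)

Check ((¬grant → ack) ∧ busy) at each j in [4,5]:
  j=4: true
  j=5: false
Found at j=4 → formula holds.

Holds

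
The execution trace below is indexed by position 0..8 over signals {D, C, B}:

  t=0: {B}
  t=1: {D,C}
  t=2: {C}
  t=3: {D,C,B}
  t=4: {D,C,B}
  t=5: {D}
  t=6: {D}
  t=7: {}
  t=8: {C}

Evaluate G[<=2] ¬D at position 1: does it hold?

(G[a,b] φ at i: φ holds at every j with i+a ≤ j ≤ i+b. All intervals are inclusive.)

Does not hold

Check ¬D at every j in [1,3]:
  j=1: false
  j=2: true
  j=3: false
Fails at j=1 → formula fails.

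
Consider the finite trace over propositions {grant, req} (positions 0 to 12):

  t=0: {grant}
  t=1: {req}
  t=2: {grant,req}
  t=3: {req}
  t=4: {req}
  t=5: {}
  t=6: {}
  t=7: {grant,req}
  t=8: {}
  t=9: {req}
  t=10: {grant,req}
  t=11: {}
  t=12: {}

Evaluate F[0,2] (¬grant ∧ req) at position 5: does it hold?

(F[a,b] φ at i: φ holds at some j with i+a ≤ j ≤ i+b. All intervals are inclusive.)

Check (¬grant ∧ req) at each j in [5,7]:
  j=5: false
  j=6: false
  j=7: false
No position in the window satisfies it → formula fails.

Does not hold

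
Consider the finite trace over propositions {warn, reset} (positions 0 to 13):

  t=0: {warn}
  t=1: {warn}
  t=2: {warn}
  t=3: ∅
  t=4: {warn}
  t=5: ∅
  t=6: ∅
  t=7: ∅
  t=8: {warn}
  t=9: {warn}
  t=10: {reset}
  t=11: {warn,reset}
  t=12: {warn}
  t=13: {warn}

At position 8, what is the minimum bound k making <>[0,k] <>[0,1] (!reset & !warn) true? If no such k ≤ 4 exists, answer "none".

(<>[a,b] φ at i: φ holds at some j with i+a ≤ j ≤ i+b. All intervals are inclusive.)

none

Scan j = 8,9,… for <>[0,1] (!reset & !warn):
  j=8: fails
  j=9: fails
  j=10: fails
  j=11: fails
  j=12: fails
No j in [8,12] satisfies it → none.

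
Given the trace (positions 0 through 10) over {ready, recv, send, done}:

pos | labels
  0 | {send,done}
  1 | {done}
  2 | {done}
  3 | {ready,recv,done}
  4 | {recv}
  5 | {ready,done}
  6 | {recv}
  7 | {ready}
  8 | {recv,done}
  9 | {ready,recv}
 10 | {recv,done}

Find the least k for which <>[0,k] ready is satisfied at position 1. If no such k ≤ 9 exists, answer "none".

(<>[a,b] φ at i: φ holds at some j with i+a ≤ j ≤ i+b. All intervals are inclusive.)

2

Scan j = 1,2,… for ready:
  j=1: fails
  j=2: fails
  j=3: holds
First hit at j=3, so smallest k = 3-1 = 2.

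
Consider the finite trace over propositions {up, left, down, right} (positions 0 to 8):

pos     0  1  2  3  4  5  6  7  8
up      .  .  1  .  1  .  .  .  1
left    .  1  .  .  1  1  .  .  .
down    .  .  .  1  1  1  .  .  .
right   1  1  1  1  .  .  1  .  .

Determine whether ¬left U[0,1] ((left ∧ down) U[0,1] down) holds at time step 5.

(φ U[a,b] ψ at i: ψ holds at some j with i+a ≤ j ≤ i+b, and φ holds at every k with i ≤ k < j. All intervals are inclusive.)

Need some j in [5,6] with ((left ∧ down) U[0,1] down), and ¬left at every k in [5,j-1].
  j=5: ((left ∧ down) U[0,1] down) holds; no prefix to check → satisfied.

Holds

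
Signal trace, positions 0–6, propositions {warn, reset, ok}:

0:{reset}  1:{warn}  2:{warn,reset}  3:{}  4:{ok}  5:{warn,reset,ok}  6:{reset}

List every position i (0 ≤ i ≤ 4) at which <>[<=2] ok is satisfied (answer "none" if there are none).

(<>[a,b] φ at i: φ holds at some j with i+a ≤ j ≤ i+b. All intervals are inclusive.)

2, 3, 4

Evaluate at each i in [0,4]:
  i=0: ✗ (none in [0,2])
  i=1: ✗ (none in [1,3])
  i=2: ✓ (witness j=4)
  i=3: ✓ (witness j=4)
  i=4: ✓ (witness j=4)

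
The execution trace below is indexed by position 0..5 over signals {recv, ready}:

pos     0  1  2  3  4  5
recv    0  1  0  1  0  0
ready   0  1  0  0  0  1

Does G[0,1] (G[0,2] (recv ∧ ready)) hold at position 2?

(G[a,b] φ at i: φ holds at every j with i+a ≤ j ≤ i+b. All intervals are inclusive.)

No

Check G[0,2] (recv ∧ ready) at every j in [2,3]:
  j=2: fails at 2
  j=3: fails at 3
Fails at j=2 → formula fails.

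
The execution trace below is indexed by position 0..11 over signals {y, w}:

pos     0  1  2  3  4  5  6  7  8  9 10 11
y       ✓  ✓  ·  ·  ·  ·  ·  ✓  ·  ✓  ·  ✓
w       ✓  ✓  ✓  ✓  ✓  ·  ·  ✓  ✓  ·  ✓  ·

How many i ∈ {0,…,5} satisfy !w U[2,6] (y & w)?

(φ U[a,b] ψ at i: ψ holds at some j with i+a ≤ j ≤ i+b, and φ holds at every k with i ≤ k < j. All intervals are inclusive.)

1

Evaluate at each i in [0,5]:
  i=0: ✗ (no rhs in [2,6])
  i=1: ✗ (lhs fails at k=1 before rhs at j=7)
  i=2: ✗ (lhs fails at k=2 before rhs at j=7)
  i=3: ✗ (lhs fails at k=3 before rhs at j=7)
  i=4: ✗ (lhs fails at k=4 before rhs at j=7)
  i=5: ✓ (rhs at j=7; lhs holds on [5,6])
Positions where it holds: {5} → 1.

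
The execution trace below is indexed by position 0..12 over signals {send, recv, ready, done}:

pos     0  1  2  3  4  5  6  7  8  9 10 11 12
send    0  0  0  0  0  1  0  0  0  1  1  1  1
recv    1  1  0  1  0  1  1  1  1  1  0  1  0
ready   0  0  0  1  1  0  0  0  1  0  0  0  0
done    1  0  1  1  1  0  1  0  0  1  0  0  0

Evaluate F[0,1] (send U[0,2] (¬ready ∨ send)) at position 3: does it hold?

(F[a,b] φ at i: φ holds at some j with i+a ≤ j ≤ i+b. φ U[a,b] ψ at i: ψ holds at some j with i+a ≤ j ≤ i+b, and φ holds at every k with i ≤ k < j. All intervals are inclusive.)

Check (send U[0,2] (¬ready ∨ send)) at each j in [3,4]:
  j=3: fails
  j=4: fails
No position in the window satisfies it → formula fails.

Does not hold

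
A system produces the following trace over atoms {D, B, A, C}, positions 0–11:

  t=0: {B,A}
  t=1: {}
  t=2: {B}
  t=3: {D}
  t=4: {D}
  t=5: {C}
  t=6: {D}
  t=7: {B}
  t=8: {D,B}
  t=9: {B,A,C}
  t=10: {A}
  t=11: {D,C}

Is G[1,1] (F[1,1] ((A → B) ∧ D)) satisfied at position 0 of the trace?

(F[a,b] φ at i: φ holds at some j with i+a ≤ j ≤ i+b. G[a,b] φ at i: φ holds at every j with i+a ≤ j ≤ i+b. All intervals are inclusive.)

False

Check F[1,1] ((A → B) ∧ D) at every j in [1,1]:
  j=1: fails (none in [2,2])
Fails at j=1 → formula fails.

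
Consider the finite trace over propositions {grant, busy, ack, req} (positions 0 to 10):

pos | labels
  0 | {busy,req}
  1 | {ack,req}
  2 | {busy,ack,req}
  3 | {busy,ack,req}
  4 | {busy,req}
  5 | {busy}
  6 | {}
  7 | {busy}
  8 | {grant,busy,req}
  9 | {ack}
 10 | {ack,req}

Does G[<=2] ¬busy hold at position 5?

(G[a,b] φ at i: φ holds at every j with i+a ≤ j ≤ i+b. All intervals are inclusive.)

Check ¬busy at every j in [5,7]:
  j=5: false
  j=6: true
  j=7: false
Fails at j=5 → formula fails.

False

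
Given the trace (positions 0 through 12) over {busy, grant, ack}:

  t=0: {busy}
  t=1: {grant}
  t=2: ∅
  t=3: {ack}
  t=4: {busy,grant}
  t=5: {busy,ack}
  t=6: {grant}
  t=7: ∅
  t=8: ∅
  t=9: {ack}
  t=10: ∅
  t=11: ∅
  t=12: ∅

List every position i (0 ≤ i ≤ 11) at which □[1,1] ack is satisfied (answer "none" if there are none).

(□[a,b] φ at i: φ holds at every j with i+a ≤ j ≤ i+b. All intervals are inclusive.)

2, 4, 8

Evaluate at each i in [0,11]:
  i=0: ✗ (fails at j=1)
  i=1: ✗ (fails at j=2)
  i=2: ✓ (all of [3,3])
  i=3: ✗ (fails at j=4)
  i=4: ✓ (all of [5,5])
  i=5: ✗ (fails at j=6)
  i=6: ✗ (fails at j=7)
  i=7: ✗ (fails at j=8)
  i=8: ✓ (all of [9,9])
  i=9: ✗ (fails at j=10)
  i=10: ✗ (fails at j=11)
  i=11: ✗ (fails at j=12)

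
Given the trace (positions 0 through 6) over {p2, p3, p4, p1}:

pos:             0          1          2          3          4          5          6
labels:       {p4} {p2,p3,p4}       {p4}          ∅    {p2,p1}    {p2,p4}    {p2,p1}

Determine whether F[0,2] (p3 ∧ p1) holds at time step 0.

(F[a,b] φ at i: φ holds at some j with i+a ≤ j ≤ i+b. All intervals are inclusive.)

Does not hold

Check (p3 ∧ p1) at each j in [0,2]:
  j=0: false
  j=1: false
  j=2: false
No position in the window satisfies it → formula fails.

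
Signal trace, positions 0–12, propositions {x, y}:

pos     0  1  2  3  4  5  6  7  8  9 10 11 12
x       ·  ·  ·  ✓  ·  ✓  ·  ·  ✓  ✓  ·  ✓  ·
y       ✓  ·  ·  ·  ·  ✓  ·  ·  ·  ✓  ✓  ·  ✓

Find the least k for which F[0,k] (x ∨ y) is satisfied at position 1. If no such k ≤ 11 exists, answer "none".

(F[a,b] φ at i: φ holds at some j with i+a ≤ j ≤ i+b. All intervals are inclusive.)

Scan j = 1,2,… for (x ∨ y):
  j=1: fails
  j=2: fails
  j=3: holds
First hit at j=3, so smallest k = 3-1 = 2.

2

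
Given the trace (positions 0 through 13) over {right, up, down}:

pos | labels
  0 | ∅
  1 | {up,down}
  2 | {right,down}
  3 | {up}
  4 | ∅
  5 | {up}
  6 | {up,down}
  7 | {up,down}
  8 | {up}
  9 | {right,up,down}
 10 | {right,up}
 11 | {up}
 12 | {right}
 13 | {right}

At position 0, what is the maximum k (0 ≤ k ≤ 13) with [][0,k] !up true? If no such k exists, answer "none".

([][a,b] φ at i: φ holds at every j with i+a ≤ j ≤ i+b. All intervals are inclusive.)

0

!up must hold from j=0 onward; find where it first fails.
  j=0: holds
  j=1: fails
Holds on [0,0], so largest k = 0.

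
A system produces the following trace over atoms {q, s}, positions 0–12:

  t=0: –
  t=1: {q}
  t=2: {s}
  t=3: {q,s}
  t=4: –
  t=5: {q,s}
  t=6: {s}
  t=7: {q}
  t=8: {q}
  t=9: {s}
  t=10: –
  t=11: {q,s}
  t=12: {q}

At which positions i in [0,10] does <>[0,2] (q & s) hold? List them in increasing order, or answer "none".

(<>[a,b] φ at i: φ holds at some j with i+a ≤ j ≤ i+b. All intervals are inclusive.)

1, 2, 3, 4, 5, 9, 10

Evaluate at each i in [0,10]:
  i=0: ✗ (none in [0,2])
  i=1: ✓ (witness j=3)
  i=2: ✓ (witness j=3)
  i=3: ✓ (witness j=3)
  i=4: ✓ (witness j=5)
  i=5: ✓ (witness j=5)
  i=6: ✗ (none in [6,8])
  i=7: ✗ (none in [7,9])
  i=8: ✗ (none in [8,10])
  i=9: ✓ (witness j=11)
  i=10: ✓ (witness j=11)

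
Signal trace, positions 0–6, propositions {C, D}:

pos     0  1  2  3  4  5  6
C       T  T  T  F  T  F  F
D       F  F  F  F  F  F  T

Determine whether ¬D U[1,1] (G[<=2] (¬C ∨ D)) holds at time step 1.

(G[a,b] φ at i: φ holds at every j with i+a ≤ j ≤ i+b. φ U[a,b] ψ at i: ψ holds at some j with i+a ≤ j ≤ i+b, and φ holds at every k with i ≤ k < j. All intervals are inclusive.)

Need some j in [2,2] with G[<=2] (¬C ∨ D), and ¬D at every k in [1,j-1].
  j=2: G[<=2] (¬C ∨ D) — fails at 2.
No j in the window works → until fails.

False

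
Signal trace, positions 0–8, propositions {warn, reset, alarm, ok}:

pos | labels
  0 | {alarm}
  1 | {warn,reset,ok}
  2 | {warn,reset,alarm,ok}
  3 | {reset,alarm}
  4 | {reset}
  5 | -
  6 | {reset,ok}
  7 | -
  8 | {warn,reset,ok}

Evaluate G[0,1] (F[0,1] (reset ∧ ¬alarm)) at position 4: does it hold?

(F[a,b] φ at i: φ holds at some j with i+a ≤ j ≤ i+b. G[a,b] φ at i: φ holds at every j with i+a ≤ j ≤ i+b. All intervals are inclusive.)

Holds

Check F[0,1] (reset ∧ ¬alarm) at every j in [4,5]:
  j=4: holds (witness at 4)
  j=5: holds (witness at 6)
All positions satisfy it → formula holds.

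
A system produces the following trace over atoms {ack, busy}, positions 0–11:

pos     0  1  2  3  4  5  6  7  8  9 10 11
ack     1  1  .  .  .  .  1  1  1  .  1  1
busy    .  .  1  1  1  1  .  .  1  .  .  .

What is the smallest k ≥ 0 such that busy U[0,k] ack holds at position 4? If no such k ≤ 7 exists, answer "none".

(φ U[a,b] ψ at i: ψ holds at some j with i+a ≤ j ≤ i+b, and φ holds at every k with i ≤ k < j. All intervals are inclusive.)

2

Need earliest j ≥ 4 with ack, and busy at every k in [4,j-1].
  j=4: rhs fails.
  j=5: rhs fails.
  j=6: rhs holds; lhs holds on [4,5]. k = 2.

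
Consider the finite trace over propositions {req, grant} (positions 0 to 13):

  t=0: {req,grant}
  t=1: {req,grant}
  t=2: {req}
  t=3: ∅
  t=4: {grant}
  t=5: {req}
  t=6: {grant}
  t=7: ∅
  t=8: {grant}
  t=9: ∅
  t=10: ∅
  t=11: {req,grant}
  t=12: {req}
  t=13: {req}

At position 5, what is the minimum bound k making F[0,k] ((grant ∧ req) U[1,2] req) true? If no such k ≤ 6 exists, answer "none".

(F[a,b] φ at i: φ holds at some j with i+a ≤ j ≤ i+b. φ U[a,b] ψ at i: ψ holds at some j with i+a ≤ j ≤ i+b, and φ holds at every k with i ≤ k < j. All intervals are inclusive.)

Scan j = 5,6,… for ((grant ∧ req) U[1,2] req):
  j=5: fails
  j=6: fails
  j=7: fails
  j=8: fails
  j=9: fails
  j=10: fails
  j=11: holds
First hit at j=11, so smallest k = 11-5 = 6.

6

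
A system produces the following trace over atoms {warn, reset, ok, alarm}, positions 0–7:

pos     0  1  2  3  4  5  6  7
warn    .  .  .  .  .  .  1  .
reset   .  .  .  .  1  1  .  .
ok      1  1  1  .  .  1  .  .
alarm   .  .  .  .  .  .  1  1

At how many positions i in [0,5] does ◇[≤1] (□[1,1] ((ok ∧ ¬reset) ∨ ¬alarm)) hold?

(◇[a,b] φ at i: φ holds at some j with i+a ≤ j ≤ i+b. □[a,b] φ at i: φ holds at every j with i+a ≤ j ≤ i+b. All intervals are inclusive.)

5

Evaluate at each i in [0,5]:
  i=0: ✓ (witness j=0)
  i=1: ✓ (witness j=1)
  i=2: ✓ (witness j=2)
  i=3: ✓ (witness j=3)
  i=4: ✓ (witness j=4)
  i=5: ✗ (none in [5,6])
Positions where it holds: {0, 1, 2, 3, 4} → 5.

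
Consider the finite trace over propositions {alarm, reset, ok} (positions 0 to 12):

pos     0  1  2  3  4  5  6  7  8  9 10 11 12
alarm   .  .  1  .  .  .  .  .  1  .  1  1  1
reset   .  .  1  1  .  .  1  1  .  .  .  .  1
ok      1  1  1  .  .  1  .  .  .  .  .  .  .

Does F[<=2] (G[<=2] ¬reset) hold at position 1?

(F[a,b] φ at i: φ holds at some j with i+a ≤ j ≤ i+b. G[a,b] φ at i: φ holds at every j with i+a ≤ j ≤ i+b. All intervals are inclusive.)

Check G[<=2] ¬reset at each j in [1,3]:
  j=1: fails at 2
  j=2: fails at 2
  j=3: fails at 3
No position in the window satisfies it → formula fails.

False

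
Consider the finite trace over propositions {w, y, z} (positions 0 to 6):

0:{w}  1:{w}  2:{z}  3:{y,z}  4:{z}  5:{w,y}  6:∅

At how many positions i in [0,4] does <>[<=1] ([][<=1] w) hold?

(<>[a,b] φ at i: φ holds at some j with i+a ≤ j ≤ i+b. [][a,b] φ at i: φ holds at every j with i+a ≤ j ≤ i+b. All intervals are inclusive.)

Evaluate at each i in [0,4]:
  i=0: ✓ (witness j=0)
  i=1: ✗ (none in [1,2])
  i=2: ✗ (none in [2,3])
  i=3: ✗ (none in [3,4])
  i=4: ✗ (none in [4,5])
Positions where it holds: {0} → 1.

1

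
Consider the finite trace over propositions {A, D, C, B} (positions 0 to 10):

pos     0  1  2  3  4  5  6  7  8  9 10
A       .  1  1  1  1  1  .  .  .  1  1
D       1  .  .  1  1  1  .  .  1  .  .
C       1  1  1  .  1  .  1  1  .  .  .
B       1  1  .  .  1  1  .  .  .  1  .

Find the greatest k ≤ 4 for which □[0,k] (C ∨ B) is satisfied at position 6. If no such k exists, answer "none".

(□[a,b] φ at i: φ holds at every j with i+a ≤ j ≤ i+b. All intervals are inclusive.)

1

(C ∨ B) must hold from j=6 onward; find where it first fails.
  j=6: holds
  j=7: holds
  j=8: fails
Holds on [6,7], so largest k = 1.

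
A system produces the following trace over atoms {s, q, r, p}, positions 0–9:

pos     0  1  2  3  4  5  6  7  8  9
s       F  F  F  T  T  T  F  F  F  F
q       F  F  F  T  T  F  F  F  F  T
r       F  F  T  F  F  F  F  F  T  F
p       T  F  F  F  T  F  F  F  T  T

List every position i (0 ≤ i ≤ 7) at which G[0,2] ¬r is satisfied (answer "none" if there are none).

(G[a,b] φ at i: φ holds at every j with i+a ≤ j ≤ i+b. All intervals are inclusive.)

Evaluate at each i in [0,7]:
  i=0: ✗ (fails at j=2)
  i=1: ✗ (fails at j=2)
  i=2: ✗ (fails at j=2)
  i=3: ✓ (all of [3,5])
  i=4: ✓ (all of [4,6])
  i=5: ✓ (all of [5,7])
  i=6: ✗ (fails at j=8)
  i=7: ✗ (fails at j=8)

3, 4, 5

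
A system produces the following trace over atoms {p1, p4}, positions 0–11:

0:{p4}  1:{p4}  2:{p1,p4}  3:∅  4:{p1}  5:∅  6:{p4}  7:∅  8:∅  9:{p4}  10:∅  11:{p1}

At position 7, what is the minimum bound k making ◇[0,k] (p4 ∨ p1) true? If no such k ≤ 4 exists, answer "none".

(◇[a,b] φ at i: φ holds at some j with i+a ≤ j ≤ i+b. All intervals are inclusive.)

2

Scan j = 7,8,… for (p4 ∨ p1):
  j=7: fails
  j=8: fails
  j=9: holds
First hit at j=9, so smallest k = 9-7 = 2.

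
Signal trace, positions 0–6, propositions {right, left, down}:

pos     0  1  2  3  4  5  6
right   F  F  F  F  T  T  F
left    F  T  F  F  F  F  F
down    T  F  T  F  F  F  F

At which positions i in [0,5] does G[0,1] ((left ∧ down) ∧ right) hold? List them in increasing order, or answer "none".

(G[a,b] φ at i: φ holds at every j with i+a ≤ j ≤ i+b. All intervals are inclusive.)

none

Evaluate at each i in [0,5]:
  i=0: ✗ (fails at j=0)
  i=1: ✗ (fails at j=1)
  i=2: ✗ (fails at j=2)
  i=3: ✗ (fails at j=3)
  i=4: ✗ (fails at j=4)
  i=5: ✗ (fails at j=5)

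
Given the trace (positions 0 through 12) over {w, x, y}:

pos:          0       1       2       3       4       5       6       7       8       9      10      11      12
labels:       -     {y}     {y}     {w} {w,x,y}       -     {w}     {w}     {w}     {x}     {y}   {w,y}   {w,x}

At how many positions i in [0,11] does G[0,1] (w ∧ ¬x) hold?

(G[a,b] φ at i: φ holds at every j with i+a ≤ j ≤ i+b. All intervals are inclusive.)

Evaluate at each i in [0,11]:
  i=0: ✗ (fails at j=0)
  i=1: ✗ (fails at j=1)
  i=2: ✗ (fails at j=2)
  i=3: ✗ (fails at j=4)
  i=4: ✗ (fails at j=4)
  i=5: ✗ (fails at j=5)
  i=6: ✓ (all of [6,7])
  i=7: ✓ (all of [7,8])
  i=8: ✗ (fails at j=9)
  i=9: ✗ (fails at j=9)
  i=10: ✗ (fails at j=10)
  i=11: ✗ (fails at j=12)
Positions where it holds: {6, 7} → 2.

2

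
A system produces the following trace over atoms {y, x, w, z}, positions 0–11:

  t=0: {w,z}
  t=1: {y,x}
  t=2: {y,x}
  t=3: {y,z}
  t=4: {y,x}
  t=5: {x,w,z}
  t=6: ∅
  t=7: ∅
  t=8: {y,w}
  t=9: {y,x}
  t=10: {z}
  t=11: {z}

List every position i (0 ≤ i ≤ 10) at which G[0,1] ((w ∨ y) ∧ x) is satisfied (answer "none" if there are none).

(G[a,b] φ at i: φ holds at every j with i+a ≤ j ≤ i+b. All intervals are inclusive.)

1, 4

Evaluate at each i in [0,10]:
  i=0: ✗ (fails at j=0)
  i=1: ✓ (all of [1,2])
  i=2: ✗ (fails at j=3)
  i=3: ✗ (fails at j=3)
  i=4: ✓ (all of [4,5])
  i=5: ✗ (fails at j=6)
  i=6: ✗ (fails at j=6)
  i=7: ✗ (fails at j=7)
  i=8: ✗ (fails at j=8)
  i=9: ✗ (fails at j=10)
  i=10: ✗ (fails at j=10)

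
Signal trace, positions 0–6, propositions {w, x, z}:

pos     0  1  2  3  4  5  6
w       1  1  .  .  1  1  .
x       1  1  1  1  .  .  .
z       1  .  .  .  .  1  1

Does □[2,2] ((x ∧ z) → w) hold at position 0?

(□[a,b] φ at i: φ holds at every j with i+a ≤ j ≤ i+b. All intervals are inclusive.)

Holds

Check ((x ∧ z) → w) at every j in [2,2]:
  j=2: antecedent false → ✓
All positions satisfy it → formula holds.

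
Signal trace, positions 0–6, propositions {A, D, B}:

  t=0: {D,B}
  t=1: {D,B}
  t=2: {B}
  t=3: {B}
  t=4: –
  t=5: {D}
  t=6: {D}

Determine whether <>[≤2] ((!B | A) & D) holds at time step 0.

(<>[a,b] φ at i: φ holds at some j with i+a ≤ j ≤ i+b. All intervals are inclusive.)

Does not hold

Check ((!B | A) & D) at each j in [0,2]:
  j=0: false
  j=1: false
  j=2: false
No position in the window satisfies it → formula fails.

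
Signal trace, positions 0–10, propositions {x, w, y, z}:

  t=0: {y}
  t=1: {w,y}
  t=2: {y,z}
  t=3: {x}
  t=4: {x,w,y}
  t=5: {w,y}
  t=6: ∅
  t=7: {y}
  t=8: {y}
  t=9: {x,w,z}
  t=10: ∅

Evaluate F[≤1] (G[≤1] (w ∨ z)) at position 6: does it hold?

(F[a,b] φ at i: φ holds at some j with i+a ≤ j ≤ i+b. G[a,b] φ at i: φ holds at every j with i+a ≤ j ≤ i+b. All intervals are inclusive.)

False

Check G[≤1] (w ∨ z) at each j in [6,7]:
  j=6: fails at 6
  j=7: fails at 7
No position in the window satisfies it → formula fails.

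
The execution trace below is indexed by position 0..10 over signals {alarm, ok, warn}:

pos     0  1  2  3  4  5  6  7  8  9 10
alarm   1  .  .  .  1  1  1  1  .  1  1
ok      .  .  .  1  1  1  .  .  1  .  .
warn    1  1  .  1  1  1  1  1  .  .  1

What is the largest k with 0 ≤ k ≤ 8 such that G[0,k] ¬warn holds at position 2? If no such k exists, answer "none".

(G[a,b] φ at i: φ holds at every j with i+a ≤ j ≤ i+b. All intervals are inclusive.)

0

¬warn must hold from j=2 onward; find where it first fails.
  j=2: holds
  j=3: fails
Holds on [2,2], so largest k = 0.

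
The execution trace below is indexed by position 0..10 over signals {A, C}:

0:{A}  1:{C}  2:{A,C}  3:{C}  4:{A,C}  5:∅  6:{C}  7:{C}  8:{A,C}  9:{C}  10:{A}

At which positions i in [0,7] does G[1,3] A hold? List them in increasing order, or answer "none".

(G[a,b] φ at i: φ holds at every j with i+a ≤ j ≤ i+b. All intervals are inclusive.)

Evaluate at each i in [0,7]:
  i=0: ✗ (fails at j=1)
  i=1: ✗ (fails at j=3)
  i=2: ✗ (fails at j=3)
  i=3: ✗ (fails at j=5)
  i=4: ✗ (fails at j=5)
  i=5: ✗ (fails at j=6)
  i=6: ✗ (fails at j=7)
  i=7: ✗ (fails at j=9)

none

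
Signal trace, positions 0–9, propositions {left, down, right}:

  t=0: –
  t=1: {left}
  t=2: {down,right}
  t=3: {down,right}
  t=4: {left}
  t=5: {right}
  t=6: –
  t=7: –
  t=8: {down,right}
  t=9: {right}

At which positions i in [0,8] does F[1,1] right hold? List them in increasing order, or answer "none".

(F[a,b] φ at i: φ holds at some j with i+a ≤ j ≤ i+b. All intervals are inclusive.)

Evaluate at each i in [0,8]:
  i=0: ✗ (none in [1,1])
  i=1: ✓ (witness j=2)
  i=2: ✓ (witness j=3)
  i=3: ✗ (none in [4,4])
  i=4: ✓ (witness j=5)
  i=5: ✗ (none in [6,6])
  i=6: ✗ (none in [7,7])
  i=7: ✓ (witness j=8)
  i=8: ✓ (witness j=9)

1, 2, 4, 7, 8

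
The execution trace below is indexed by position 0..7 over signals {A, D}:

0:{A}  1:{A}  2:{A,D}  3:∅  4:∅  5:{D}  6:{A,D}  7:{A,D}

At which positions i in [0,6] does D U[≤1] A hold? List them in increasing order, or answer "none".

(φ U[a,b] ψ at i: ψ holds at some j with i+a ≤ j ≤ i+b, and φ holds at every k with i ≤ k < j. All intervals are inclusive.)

0, 1, 2, 5, 6

Evaluate at each i in [0,6]:
  i=0: ✓ (rhs at j=0)
  i=1: ✓ (rhs at j=1)
  i=2: ✓ (rhs at j=2)
  i=3: ✗ (no rhs in [3,4])
  i=4: ✗ (no rhs in [4,5])
  i=5: ✓ (rhs at j=6; lhs holds on [5,5])
  i=6: ✓ (rhs at j=6)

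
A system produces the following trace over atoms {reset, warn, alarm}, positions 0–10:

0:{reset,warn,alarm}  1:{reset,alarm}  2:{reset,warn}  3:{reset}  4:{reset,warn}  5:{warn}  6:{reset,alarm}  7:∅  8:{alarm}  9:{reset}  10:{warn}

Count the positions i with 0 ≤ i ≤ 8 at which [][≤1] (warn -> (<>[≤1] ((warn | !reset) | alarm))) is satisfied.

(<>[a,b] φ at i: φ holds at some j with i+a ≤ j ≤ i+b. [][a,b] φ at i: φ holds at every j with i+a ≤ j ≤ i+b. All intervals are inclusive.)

9

Evaluate at each i in [0,8]:
  i=0: ✓ (all of [0,1])
  i=1: ✓ (all of [1,2])
  i=2: ✓ (all of [2,3])
  i=3: ✓ (all of [3,4])
  i=4: ✓ (all of [4,5])
  i=5: ✓ (all of [5,6])
  i=6: ✓ (all of [6,7])
  i=7: ✓ (all of [7,8])
  i=8: ✓ (all of [8,9])
Positions where it holds: {0, 1, 2, 3, 4, 5, 6, 7, 8} → 9.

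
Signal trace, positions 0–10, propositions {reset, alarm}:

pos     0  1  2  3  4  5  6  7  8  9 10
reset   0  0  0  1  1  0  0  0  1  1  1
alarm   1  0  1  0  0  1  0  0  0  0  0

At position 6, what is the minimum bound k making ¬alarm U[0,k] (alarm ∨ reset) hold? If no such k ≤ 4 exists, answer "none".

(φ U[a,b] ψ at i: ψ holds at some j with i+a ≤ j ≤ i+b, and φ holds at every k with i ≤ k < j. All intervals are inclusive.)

2

Need earliest j ≥ 6 with (alarm ∨ reset), and ¬alarm at every k in [6,j-1].
  j=6: rhs fails.
  j=7: rhs fails.
  j=8: rhs holds; lhs holds on [6,7]. k = 2.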